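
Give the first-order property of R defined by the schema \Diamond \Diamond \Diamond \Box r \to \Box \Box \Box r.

\forall x \forall y \forall z ((x R^3 y \wedge x R^3 z) \to \exists w (yRw \wedge z = w))

This is a Sahlqvist (Geach-type) schema ◇^3□^1r → □^3◇^0r.
Minimal-valuation argument: fix x; take any y with xR^3y and any z with xR^3z. Set V(r) to the set of worlds R-reachable from y in exactly 1 step. Then □^1r holds at y, so the antecedent holds at x; validity forces ◇^0r at z, giving a w with zR^0w and yR^1w.
First-order correspondent: \forall x \forall y \forall z ((x R^3 y \wedge x R^3 z) \to \exists w (yRw \wedge z = w)).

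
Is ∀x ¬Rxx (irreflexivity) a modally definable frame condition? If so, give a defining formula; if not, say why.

Any modally definable frame class is closed under surjective bounded morphisms.
The 5-cycle (worlds s,t,u,v,w with s→t→u→v→w→s) is irreflexive, and the map sending every world to a single reflexive point • is a surjective bounded morphism (forth: every edge maps to (•,•); back: every world has a successor). So any modal formula valid on the 5-cycle is also valid on the reflexive point, which is not irreflexive.
Hence irreflexivity is not modally definable.

No — not modally definable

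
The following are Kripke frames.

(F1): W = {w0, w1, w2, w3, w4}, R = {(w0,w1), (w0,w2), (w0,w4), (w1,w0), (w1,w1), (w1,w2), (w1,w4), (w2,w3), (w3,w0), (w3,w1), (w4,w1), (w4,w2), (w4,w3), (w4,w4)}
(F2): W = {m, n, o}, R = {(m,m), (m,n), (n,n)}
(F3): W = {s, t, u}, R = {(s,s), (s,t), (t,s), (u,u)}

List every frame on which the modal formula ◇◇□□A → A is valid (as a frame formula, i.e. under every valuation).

This is the axiom for a generalized confluence (Geach) condition; its first-order frame correspondent is ∀x ∀y (xR²y → ∃w (yR²w ∧ x = w)).
(F1): fails — w3R²w2 but no w with w2R²w and w3=w.
(F2): fails — mR²n but no w with nR²w and m=w.
(F3): condition met.
Valid on: (F3).

(F3)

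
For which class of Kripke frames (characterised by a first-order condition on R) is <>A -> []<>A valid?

The Euclidean property

Suppose ◇A→□◇A is valid. Take Rxy, Rxz and set V(A)={y}. Then ◇A at x, so □◇A at x, so ◇A at z, so some w with Rzw has A; w=y, i.e. Rzy. By symmetry of the argument, Ryz.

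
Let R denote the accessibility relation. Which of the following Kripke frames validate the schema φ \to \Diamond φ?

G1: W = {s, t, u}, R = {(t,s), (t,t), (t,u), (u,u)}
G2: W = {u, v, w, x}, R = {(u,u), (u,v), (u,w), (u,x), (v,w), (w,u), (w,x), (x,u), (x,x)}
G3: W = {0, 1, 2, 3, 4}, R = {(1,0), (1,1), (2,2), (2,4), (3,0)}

Frame correspondent (Sahlqvist): \forall x Rxx — i.e. reflexivity.
G1: fails — world s does not see itself.
G2: fails — world v does not see itself.
G3: fails — world 0 does not see itself.

none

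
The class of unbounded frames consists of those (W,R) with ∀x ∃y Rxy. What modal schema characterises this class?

A defining formula is □s → ◇s (the D axiom).
Suppose □s→◇s is valid. At any x set V(s)=W. Then □s at x, so ◇s at x, so x has a successor.

□s → ◇s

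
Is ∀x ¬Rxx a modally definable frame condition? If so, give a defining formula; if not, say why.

Any modally definable frame class is closed under surjective bounded morphisms.
The 3-cycle (worlds a,b,c with a→b→c→a) is irreflexive, and the map sending every world to a single reflexive point • is a surjective bounded morphism (forth: every edge maps to (•,•); back: every world has a successor). So any modal formula valid on the 3-cycle is also valid on the reflexive point, which is not irreflexive.
So the class is not modally definable.

Not definable by any modal formula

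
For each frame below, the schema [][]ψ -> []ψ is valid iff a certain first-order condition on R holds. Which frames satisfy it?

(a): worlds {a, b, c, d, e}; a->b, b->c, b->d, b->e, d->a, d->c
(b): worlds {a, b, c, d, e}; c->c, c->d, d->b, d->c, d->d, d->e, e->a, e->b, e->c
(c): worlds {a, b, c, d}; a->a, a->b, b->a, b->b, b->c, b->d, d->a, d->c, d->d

(c)

Frame correspondent (Sahlqvist): forall x forall y (Rxy -> exists z (Rxz & Rzy)) — i.e. density.
(a): fails — Rdc but no z with Rdz and Rzc.
(b): fails — Reb but no z with Rez and Rzb.
(c): holds.
Valid on: (c).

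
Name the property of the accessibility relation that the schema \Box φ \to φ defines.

reflexivity

Suppose □φ→φ is valid. At any x set V(φ)={w : Rxw}. Then □φ holds at x, so φ holds at x, i.e. Rxx.
Conversely, any frame satisfying \forall x Rxx validates the schema.
So the correspondent is reflexivity.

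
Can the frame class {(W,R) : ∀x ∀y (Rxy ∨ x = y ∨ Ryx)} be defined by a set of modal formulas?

No

Modal frame validity is preserved under disjoint unions.
Take 3 disjoint single-world reflexive frames: each is trivially connected, but their disjoint union has 3 worlds with no edge between distinct components, so it is not connected.
Hence connectedness of R is not modally definable.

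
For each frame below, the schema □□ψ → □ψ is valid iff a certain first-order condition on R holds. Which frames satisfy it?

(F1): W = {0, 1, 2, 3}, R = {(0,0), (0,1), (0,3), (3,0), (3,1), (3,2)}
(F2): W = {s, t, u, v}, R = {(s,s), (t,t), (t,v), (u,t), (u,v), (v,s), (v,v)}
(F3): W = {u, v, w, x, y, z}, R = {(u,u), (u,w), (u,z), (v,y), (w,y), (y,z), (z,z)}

(F2)

Frame correspondent (Sahlqvist): ∀x ∀y (Rxy → ∃z (Rxz ∧ Rzy)) — i.e. density.
(F1): fails — R32 but no z with R3z and Rz2.
(F2): condition met.
(F3): fails — Rwy but no t with Rwt and Rty.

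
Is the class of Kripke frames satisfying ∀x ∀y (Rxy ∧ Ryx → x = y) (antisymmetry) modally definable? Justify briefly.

If a class were modally definable it would be closed under surjective bounded morphisms (Goldblatt–Thomason).
The 6-cycle (worlds a,b,c,d,e,f with a→b→c→d→e→f→a) is antisymmetric. Sending even-indexed worlds to a and odd-indexed worlds to b is a surjective bounded morphism onto the two-world frame with a↔b, which is not antisymmetric.
So the class is not modally definable.

Not definable by any modal formula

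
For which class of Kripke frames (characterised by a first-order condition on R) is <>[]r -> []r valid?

Equivalently (dual form): ◇r → □◇r.
Suppose ◇r→□◇r is valid. Take Rxy, Rxz and set V(r)={y}. Then ◇r at x, so □◇r at x, so ◇r at z, so some w with Rzw has r; w=y, i.e. Rzy. By symmetry of the argument, Ryz.
Conversely, any frame satisfying forall x forall y forall z (Rxy & Rxz -> Ryz) validates the schema.
So the correspondent is the Euclidean property.

The Euclidean property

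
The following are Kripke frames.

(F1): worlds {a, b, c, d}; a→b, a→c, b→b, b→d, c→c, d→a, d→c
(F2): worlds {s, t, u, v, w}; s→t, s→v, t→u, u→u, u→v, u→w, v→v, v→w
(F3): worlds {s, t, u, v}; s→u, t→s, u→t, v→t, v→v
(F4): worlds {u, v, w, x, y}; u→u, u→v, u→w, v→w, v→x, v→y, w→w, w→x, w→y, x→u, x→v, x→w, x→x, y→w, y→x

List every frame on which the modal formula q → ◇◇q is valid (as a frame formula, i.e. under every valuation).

(F4)

The schema corresponds to a generalized confluence (Geach) condition: ∀x ∃w (x = w ∧ xR²w).
(F1): fails — at a but no w with a=w and aR²w.
(F2): fails — at s but no w* with s=w* and sR²w*.
(F3): fails — at s but no w with s=w and sR²w.
(F4): condition met.
Valid on: (F4).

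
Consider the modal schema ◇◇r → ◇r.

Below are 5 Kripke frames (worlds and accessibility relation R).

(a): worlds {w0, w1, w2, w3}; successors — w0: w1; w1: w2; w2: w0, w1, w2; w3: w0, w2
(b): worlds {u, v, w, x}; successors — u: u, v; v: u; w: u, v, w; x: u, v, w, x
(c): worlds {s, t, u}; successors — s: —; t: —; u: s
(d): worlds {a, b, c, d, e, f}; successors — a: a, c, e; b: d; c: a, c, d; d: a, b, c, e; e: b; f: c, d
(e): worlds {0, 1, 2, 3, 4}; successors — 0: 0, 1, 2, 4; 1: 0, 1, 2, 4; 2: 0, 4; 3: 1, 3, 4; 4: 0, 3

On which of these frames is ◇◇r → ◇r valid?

(c)

Frame correspondent (Sahlqvist): ∀x ∀y ∀z (Rxy ∧ Ryz → Rxz) — i.e. transitivity.
(a): fails — Rw1w2 and Rw2w1 but not Rw1w1.
(b): fails — Rvu and Ruv but not Rvv.
(c): condition met.
(d): fails — Rcd and Rde but not Rce.
(e): fails — R34 and R40 but not R30.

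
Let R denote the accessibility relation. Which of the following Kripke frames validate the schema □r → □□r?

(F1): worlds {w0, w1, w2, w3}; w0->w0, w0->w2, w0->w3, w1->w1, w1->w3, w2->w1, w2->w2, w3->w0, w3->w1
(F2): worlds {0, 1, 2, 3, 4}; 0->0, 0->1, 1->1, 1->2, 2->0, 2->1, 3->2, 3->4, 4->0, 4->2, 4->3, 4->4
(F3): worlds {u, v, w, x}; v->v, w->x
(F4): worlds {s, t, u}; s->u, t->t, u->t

This is the axiom for transitivity; its first-order frame correspondent is ∀x ∀y ∀z (Rxy ∧ Ryz → Rxz).
(F1): fails — Rw3w1 and Rw1w3 but not Rw3w3.
(F2): fails — R34 and R40 but not R30.
(F3): ✓.
(F4): fails — Rsu and Rut but not Rst.
Valid on: (F3).

(F3)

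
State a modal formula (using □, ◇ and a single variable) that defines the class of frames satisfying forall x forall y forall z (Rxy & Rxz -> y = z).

◇q → □q

The condition is partial functionality. The CD schema ◇q → □q defines it.
Suppose ◇q→□q is valid. Take Rxy, Rxz and set V(q)={y}. Then ◇q at x, so □q at x, so q at z, i.e. z=y.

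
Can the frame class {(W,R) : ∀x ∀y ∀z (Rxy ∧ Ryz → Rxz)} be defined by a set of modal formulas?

Yes — defined by □q → □□q

The condition is transitivity. A defining modal formula is □q → □□q.
Suppose □q→□□q is valid. Take Rxy, Ryz and set V(q)={w : Rxw}. Then □q at x, so □□q at x, so □q at y, so q at z, i.e. Rxz.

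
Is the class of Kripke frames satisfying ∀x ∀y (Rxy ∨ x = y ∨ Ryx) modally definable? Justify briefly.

If a class were modally definable it would be closed under disjoint unions (Goldblatt–Thomason).
Take 3 disjoint single-world reflexive frames: each is trivially connected, but their disjoint union has 3 worlds with no edge between distinct components, so it is not connected.
So no modal formula (or set of formulas) defines exactly the connected frames.

No — not modally definable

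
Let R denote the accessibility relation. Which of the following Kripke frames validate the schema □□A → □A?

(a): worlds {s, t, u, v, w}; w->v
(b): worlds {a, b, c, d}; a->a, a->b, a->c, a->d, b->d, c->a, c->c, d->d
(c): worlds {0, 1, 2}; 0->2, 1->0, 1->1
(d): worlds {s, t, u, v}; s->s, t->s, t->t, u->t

Frame correspondent (Sahlqvist): ∀x ∀y (Rxy → ∃z (Rxz ∧ Rzy)) — i.e. density.
(a): fails — Rwv but no z with Rwz and Rzv.
(b): satisfies the condition.
(c): fails — R02 but no z with R0z and Rz2.
(d): satisfies the condition.
Valid on: (b), (d).

(b), (d)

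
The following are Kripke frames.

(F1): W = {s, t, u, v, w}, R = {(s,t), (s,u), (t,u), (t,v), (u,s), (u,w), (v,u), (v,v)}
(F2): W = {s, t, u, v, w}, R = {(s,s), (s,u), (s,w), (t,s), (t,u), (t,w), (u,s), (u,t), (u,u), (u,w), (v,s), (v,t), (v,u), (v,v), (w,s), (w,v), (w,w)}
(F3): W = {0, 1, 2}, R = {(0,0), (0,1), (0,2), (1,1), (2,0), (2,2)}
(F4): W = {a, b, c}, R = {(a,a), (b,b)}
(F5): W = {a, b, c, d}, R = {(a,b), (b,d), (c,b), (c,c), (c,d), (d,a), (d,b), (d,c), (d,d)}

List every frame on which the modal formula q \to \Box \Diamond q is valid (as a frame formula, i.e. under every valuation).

The schema corresponds to symmetry: \forall x \forall y (Rxy \to Ryx).
(F1): fails — Rtv but not Rvt.
(F2): fails — Ruw but not Rwu.
(F3): fails — R01 but not R10.
(F4): satisfies the condition.
(F5): fails — Rab but not Rba.

(F4)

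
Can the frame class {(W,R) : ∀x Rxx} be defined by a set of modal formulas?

This is a Sahlqvist condition; the T axiom □p → p defines it.
Suppose □p→p is valid. At any x set V(p)={w : Rxw}. Then □p holds at x, so p holds at x, i.e. Rxx.

Yes — defined by □p → p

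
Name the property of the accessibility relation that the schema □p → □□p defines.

transitivity

Suppose □p→□□p is valid. Take Rxy, Ryz and set V(p)={w : Rxw}. Then □p at x, so □□p at x, so □p at y, so p at z, i.e. Rxz.
The converse is a direct semantic check.
So the correspondent is transitivity.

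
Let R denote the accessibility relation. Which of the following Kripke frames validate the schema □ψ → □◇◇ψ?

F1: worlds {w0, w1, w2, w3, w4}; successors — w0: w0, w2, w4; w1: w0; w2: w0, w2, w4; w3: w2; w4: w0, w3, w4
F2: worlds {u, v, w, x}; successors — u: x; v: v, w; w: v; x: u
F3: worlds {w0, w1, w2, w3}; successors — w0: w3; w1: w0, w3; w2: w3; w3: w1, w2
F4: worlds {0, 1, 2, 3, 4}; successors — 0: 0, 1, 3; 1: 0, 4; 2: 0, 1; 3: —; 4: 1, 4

F1, F2

The schema corresponds to a generalized confluence (Geach) condition: ∀x ∀z (xRz → ∃w (xRw ∧ zR²w)).
F1: satisfies the condition.
F2: satisfies the condition.
F3: fails — w1Rw0 but no w with w1Rw and w0R²w.
F4: fails — 0R3 but no w with 0Rw and 3R²w.
Valid on: F1, F2.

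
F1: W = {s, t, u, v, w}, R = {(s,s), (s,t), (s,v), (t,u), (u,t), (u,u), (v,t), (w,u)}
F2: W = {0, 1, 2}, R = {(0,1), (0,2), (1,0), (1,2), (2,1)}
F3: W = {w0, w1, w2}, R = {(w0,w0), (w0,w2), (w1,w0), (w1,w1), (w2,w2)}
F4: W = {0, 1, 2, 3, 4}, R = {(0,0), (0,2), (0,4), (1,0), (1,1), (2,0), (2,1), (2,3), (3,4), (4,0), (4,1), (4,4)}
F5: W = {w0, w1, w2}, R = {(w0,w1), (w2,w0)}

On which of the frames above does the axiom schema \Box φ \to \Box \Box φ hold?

none

The schema corresponds to transitivity: \forall x \forall y \forall z (Rxy \wedge Ryz \to Rxz).
F1: fails — Rwu and Rut but not Rwt.
F2: fails — R10 and R01 but not R11.
F3: fails — Rw1w0 and Rw0w2 but not Rw1w2.
F4: fails — R10 and R02 but not R12.
F5: fails — Rw2w0 and Rw0w1 but not Rw2w1.
Valid on no frame.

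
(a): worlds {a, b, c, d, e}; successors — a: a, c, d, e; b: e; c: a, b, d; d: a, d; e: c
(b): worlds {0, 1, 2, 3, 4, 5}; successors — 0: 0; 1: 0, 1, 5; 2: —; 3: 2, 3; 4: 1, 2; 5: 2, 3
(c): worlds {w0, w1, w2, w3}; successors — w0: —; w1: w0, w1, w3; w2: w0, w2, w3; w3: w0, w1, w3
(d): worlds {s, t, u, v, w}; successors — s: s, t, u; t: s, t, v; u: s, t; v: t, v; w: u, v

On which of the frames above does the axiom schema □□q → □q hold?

This is the axiom for density; its first-order frame correspondent is ∀x ∀y (Rxy → ∃z (Rxz ∧ Rzy)).
(a): fails — Rec but no z with Rez and Rzc.
(b): fails — R42 but no z with R4z and Rz2.
(c): condition met.
(d): fails — Rwu but no z with Rwz and Rzu.
Valid on: (c).

(c)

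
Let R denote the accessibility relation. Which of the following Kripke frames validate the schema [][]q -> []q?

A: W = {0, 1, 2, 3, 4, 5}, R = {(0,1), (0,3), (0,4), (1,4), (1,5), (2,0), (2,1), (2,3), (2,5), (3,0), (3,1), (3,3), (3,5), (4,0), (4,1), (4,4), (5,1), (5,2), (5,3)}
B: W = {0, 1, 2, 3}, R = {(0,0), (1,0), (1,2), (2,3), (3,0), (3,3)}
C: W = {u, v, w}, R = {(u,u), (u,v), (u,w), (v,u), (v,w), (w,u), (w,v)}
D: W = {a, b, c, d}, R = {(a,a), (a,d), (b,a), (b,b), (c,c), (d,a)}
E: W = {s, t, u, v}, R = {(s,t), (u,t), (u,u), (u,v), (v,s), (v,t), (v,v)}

C, D

Frame correspondent (Sahlqvist): forall x forall y (Rxy -> exists z (Rxz & Rzy)) — i.e. density.
A: fails — R15 but no z with R1z and Rz5.
B: fails — R12 but no z with R1z and Rz2.
C: condition met.
D: condition met.
E: fails — Rst but no z with Rsz and Rzt.
Valid on: C, D.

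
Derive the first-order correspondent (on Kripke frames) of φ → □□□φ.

∀x ∀z (xR³z → ∃w (x = w ∧ z = w))

This is a Sahlqvist (Geach-type) schema ◇^0□^0φ → □^3◇^0φ.
Minimal-valuation argument: fix x; take any y with xR^0y and any z with xR^3z. Set V(φ) to the set of worlds R-reachable from y in exactly 0 steps. Then □^0φ holds at y, so the antecedent holds at x; validity forces ◇^0φ at z, giving a w with zR^0w and yR^0w.
First-order correspondent: ∀x ∀z (xR³z → ∃w (x = w ∧ z = w)).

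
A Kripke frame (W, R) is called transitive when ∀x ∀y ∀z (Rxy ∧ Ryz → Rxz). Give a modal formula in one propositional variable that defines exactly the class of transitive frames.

The condition is transitivity. The 4 schema □r → □□r defines it.

□r → □□r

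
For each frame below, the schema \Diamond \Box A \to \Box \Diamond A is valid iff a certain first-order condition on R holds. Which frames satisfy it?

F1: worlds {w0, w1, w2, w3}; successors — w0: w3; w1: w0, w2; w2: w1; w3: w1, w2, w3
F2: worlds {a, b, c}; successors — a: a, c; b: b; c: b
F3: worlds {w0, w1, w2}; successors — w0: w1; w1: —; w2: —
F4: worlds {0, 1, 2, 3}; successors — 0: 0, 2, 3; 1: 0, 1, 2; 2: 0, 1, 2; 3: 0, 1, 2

F4

This is the axiom for convergence; its first-order frame correspondent is \forall x \forall y \forall z (Rxy \wedge Rxz \to \exists w (Ryw \wedge Rzw)).
F1: fails — Rw1w2 and Rw1w0 but w2 and w0 have no common successor.
F2: fails — Raa and Rac but a and c have no common successor.
F3: fails — Rw0w1 and Rw0w1 but w1 and w1 have no common successor.
F4: condition met.
Valid on: F4.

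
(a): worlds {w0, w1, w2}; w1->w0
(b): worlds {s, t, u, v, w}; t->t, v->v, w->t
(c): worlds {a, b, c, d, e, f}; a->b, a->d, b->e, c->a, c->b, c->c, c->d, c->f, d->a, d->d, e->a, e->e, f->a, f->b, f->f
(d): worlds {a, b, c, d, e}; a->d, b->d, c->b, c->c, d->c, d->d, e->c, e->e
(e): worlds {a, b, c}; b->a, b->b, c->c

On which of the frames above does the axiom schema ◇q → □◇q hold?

The schema corresponds to the Euclidean property: ∀x ∀y ∀z (Rxy ∧ Rxz → Ryz).
(a): fails — Rw1w0 and Rw1w0 but not Rw0w0.
(b): holds.
(c): fails — Rab and Rab but not Rbb.
(d): fails — Rcb and Rcc but not Rbc.
(e): fails — Rba and Rba but not Raa.
Valid on: (b).

(b)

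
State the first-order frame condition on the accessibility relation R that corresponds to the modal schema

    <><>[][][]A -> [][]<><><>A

This is a Sahlqvist (Geach-type) schema ◇^2□^3A → □^2◇^3A.
Minimal-valuation argument: fix x; take any y with xR^2y and any z with xR^2z. Set V(A) to the set of worlds R-reachable from y in exactly 3 steps. Then □^3A holds at y, so the antecedent holds at x; validity forces ◇^3A at z, giving a w with zR^3w and yR^3w.
First-order correspondent: forall x forall y forall z ((x R^2 y & x R^2 z) -> exists w (y R^3 w & z R^3 w)).

forall x forall y forall z ((x R^2 y & x R^2 z) -> exists w (y R^3 w & z R^3 w))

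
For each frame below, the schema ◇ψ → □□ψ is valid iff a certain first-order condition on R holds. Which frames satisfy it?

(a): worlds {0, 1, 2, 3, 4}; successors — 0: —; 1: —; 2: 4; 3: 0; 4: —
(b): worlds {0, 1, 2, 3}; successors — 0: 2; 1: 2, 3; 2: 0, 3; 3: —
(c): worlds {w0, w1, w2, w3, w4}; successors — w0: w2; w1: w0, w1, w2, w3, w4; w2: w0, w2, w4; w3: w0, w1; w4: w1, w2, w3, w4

(a)

This is the axiom for a generalized confluence (Geach) condition; its first-order frame correspondent is ∀x ∀y ∀z ((xRy ∧ xR²z) → ∃w (y = w ∧ z = w)).
(a): condition met.
(b): fails — 0R2, 0R²0 but 2 ≠ 0.
(c): fails — w0Rw2, w0R²w0 but w2 ≠ w0.
Valid on: (a).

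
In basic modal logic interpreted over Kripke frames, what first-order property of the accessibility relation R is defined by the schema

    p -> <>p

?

Reflexivity

Replacing p by ¬p and contraposing gives the equivalent schema □p → p.
Suppose □p→p is valid. At any x set V(p)={w : Rxw}. Then □p holds at x, so p holds at x, i.e. Rxx.
Conversely, any frame satisfying forall x Rxx validates the schema.
So the correspondent is reflexivity.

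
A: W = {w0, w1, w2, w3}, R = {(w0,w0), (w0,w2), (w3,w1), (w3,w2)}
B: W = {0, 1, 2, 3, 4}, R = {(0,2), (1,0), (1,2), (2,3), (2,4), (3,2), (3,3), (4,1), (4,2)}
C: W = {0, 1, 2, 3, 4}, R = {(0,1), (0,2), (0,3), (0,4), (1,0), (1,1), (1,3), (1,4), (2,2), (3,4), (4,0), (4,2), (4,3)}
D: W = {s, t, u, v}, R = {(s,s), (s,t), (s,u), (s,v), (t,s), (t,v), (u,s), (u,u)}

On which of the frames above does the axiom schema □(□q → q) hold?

none

The schema corresponds to shift-reflexivity: ∀x ∀y (Rxy → Ryy).
A: fails — Rw0w2 but not Rw2w2.
B: fails — R10 but not R00.
C: fails — R10 but not R00.
D: fails — Rtv but not Rvv.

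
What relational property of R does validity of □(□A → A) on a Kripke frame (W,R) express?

shift-reflexivity: ∀x ∀y (Rxy → Ryy)

Suppose □(□A→A) is valid. Take Rxy and set V(A)={w : Ryw}. Then at y, □A holds; since □(□A→A) at x, □A→A at y, so A at y, i.e. Ryy.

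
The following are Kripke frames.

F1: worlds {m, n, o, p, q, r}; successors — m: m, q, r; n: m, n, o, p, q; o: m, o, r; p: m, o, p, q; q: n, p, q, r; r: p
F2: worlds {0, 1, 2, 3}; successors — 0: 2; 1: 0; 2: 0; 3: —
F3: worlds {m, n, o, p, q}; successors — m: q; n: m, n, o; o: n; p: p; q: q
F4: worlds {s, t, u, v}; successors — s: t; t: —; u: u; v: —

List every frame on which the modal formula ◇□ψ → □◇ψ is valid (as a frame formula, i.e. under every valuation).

The schema corresponds to convergence: ∀x ∀y ∀z (Rxy ∧ Rxz → ∃w (Ryw ∧ Rzw)).
F1: fails — Rmm and Rmr but m and r have no common successor.
F2: holds.
F3: fails — Rnn and Rnm but n and m have no common successor.
F4: fails — Rst and Rst but t and t have no common successor.

F2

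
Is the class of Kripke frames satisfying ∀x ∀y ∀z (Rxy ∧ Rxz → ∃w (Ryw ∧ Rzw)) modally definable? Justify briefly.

Yes — defined by ◇□r → □◇r

The condition is convergence. A defining modal formula is ◇□r → □◇r.
Suppose ◇□r→□◇r is valid. Take Rxy, Rxz and set V(r)={w : Ryw}. Then □r at y so ◇□r at x, so □◇r at x, so ◇r at z, giving w with Rzw and Ryw.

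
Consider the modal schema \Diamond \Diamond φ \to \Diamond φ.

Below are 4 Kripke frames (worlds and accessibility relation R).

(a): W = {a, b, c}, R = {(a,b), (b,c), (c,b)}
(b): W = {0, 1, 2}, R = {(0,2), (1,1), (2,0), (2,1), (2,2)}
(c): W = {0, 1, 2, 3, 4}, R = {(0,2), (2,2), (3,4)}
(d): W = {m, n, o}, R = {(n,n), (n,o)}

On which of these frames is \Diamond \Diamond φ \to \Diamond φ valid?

(c), (d)

The schema corresponds to transitivity: \forall x \forall y \forall z (Rxy \wedge Ryz \to Rxz).
(a): fails — Rab and Rbc but not Rac.
(b): fails — R02 and R20 but not R00.
(c): ✓.
(d): ✓.
Valid on: (c), (d).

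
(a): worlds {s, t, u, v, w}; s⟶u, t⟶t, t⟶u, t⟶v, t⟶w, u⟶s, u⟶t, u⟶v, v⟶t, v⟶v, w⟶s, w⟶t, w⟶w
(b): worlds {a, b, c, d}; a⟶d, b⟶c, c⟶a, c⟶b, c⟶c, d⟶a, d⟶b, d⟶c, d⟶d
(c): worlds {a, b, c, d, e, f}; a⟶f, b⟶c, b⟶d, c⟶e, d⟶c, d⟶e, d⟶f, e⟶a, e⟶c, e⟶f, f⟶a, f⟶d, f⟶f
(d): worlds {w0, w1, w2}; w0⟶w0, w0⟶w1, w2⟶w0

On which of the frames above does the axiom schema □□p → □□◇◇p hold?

(a), (b), (c)

The schema corresponds to a generalized confluence (Geach) condition: ∀x ∀z (xR²z → ∃w (xR²w ∧ zR²w)).
(a): ✓.
(b): ✓.
(c): ✓.
(d): fails — w0R²w1 but no w with w0R²w and w1R²w.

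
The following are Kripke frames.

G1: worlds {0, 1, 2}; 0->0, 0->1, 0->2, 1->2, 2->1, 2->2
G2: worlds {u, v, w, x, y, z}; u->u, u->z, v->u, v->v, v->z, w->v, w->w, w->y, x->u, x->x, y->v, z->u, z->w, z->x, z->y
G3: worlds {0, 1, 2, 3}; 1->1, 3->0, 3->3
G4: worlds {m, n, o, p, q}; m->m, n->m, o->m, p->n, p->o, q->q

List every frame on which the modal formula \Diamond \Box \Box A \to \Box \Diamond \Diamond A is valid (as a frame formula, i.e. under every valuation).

G1, G2, G4

The schema corresponds to a generalized confluence (Geach) condition: \forall x \forall y \forall z ((xRy \wedge xRz) \to \exists w (y R^2 w \wedge z R^2 w)).
G1: condition met.
G2: condition met.
G3: fails — 3R0, 3R0 but no w with 0R²w and 0R²w.
G4: condition met.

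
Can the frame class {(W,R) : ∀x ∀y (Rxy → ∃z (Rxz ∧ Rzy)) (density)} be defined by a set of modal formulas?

Yes: it is density, defined by the C4 schema □□q → □q.

Definable; □□q → □q defines it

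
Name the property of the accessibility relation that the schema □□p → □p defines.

Density

This schema is the C4 axiom.
It corresponds to density: ∀x ∀y (Rxy → ∃z (Rxz ∧ Rzy)).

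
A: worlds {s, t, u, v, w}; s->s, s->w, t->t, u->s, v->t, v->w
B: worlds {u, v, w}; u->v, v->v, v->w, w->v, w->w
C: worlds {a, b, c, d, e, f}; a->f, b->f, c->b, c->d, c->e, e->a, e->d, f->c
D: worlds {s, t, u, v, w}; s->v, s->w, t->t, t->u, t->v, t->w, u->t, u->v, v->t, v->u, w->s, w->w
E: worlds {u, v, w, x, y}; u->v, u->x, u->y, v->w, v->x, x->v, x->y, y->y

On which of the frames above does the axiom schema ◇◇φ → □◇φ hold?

Frame correspondent (Sahlqvist): ∀x ∀y ∀z ((xR²y ∧ xRz) → ∃w (y = w ∧ zRw)) — i.e. a generalized confluence (Geach) condition.
A: fails — sR²s, sRw but no w* with s=w* and wRw*.
B: satisfies the condition.
C: fails — cR²a, cRb but no w with a=w and bRw.
D: fails — sR²s, sRv but no w* with s=w* and vRw*.
E: fails — uR²v, uRv but no t with v=t and vRt.
Valid on: B.

B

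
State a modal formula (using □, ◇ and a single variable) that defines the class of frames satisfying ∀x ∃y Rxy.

□ψ → ◇ψ

The condition is seriality. The D schema □ψ → ◇ψ defines it.
Suppose □ψ→◇ψ is valid. At any x set V(ψ)=W. Then □ψ at x, so ◇ψ at x, so x has a successor.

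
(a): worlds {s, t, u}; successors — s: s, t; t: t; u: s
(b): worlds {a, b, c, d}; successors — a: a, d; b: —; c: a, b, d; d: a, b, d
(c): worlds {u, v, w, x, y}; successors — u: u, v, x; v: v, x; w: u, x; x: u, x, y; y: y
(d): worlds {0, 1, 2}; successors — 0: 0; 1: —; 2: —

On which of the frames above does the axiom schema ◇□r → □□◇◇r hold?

(a), (d)

This is the axiom for a generalized confluence (Geach) condition; its first-order frame correspondent is ∀x ∀y ∀z ((xRy ∧ xR²z) → ∃w (yRw ∧ zR²w)).
(a): ✓.
(b): fails — aRa, aR²b but no w with aRw and bR²w.
(c): fails — uRu, uR²y but no t with uRt and yR²t.
(d): ✓.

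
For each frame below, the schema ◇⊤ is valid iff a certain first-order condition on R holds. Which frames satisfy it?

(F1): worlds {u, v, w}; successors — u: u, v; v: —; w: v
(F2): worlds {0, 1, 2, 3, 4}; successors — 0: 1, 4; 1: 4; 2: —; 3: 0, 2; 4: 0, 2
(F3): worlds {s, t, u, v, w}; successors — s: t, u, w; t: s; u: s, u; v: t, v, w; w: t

Frame correspondent (Sahlqvist): ∀x ∃y Rxy — i.e. seriality.
(F1): fails — world v has no successor.
(F2): fails — world 2 has no successor.
(F3): condition met.
Valid on: (F3).

(F3)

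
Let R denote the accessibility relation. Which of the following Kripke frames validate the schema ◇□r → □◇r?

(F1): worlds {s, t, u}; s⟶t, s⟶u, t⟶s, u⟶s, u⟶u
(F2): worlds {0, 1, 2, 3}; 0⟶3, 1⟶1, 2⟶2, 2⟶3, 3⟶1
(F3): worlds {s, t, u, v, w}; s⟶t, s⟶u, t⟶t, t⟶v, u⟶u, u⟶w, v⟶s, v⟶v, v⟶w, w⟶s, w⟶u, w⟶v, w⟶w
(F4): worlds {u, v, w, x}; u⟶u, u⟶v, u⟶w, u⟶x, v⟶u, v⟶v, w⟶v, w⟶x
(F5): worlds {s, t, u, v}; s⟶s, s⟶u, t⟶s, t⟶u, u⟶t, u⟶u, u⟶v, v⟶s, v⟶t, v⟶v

The schema corresponds to convergence: ∀x ∀y ∀z (Rxy ∧ Rxz → ∃w (Ryw ∧ Rzw)).
(F1): satisfies the condition.
(F2): fails — R23 and R22 but 3 and 2 have no common successor.
(F3): fails — Rsu and Rst but u and t have no common successor.
(F4): fails — Ruv and Rux but v and x have no common successor.
(F5): satisfies the condition.
Valid on: (F1), (F5).

(F1), (F5)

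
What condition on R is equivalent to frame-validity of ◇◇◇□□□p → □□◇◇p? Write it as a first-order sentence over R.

This is a Sahlqvist (Geach-type) schema ◇^3□^3p → □^2◇^2p.
Minimal-valuation argument: fix x; take any y with xR^3y and any z with xR^2z. Set V(p) to the set of worlds R-reachable from y in exactly 3 steps. Then □^3p holds at y, so the antecedent holds at x; validity forces ◇^2p at z, giving a w with zR^2w and yR^3w.
First-order correspondent: ∀x ∀y ∀z ((xR³y ∧ xR²z) → ∃w (yR³w ∧ zR²w)).

∀x ∀y ∀z ((xR³y ∧ xR²z) → ∃w (yR³w ∧ zR²w))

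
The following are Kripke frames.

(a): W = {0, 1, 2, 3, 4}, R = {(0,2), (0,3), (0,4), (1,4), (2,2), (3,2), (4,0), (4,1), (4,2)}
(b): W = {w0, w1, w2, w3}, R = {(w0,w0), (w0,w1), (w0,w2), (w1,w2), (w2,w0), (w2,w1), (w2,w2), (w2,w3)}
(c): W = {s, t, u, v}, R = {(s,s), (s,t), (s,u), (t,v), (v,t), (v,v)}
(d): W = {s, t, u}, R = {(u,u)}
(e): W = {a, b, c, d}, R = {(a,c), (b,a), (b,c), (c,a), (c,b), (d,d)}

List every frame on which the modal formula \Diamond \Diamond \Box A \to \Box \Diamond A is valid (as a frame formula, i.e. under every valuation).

This is the axiom for a generalized confluence (Geach) condition; its first-order frame correspondent is \forall x \forall y \forall z ((x R^2 y \wedge xRz) \to \exists w (yRw \wedge zRw)).
(a): fails — 0R²1, 0R2 but no w with 1Rw and 2Rw.
(b): fails — w0R²w3, w0Rw0 but no w with w3Rw and w0Rw.
(c): fails — sR²s, sRt but no w with sRw and tRw.
(d): holds.
(e): fails — aR²a, aRc but no w with aRw and cRw.

(d)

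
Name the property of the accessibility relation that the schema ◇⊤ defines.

This schema is equivalent to the D axiom □p → ◇p.
It corresponds to seriality: ∀x ∃y Rxy.

Seriality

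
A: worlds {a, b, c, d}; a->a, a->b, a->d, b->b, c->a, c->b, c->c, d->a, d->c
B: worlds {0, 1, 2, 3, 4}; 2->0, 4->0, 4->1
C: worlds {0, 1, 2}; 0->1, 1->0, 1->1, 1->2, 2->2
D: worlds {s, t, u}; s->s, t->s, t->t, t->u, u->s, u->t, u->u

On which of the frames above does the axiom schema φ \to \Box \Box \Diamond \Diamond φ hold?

The schema corresponds to a generalized confluence (Geach) condition: \forall x \forall z (x R^2 z \to \exists w (x = w \wedge z R^2 w)).
A: fails — aR²b but no w with a=w and bR²w.
B: satisfies the condition.
C: fails — 0R²2 but no w with 0=w and 2R²w.
D: fails — tR²s but no w with t=w and sR²w.
Valid on: B.

B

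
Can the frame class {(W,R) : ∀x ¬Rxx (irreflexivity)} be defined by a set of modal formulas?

Any modally definable frame class is closed under surjective bounded morphisms.
The 5-cycle (worlds w0,w1,w2,w3,w4 with w0→w1→w2→w3→w4→w0) is irreflexive, and the map sending every world to a single reflexive point • is a surjective bounded morphism (forth: every edge maps to (•,•); back: every world has a successor). So any modal formula valid on the 5-cycle is also valid on the reflexive point, which is not irreflexive.
Hence irreflexivity is not modally definable.

Not modally definable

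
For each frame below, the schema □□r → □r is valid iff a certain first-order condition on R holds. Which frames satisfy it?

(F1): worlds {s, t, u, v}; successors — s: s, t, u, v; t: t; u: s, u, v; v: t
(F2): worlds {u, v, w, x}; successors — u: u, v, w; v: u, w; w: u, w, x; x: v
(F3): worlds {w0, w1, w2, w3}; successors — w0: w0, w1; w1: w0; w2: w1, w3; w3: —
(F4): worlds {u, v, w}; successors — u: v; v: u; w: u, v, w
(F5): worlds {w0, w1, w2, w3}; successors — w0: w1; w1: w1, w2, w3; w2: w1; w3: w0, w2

The schema corresponds to density: ∀x ∀y (Rxy → ∃z (Rxz ∧ Rzy)).
(F1): condition met.
(F2): fails — Rxv but no z with Rxz and Rzv.
(F3): fails — Rw2w1 but no z with Rw2z and Rzw1.
(F4): fails — Ruv but no z with Ruz and Rzv.
(F5): fails — Rw3w2 but no z with Rw3z and Rzw2.

(F1)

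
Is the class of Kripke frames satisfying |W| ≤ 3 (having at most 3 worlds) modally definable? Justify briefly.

Not definable by any modal formula

Any modally definable frame class is closed under disjoint unions.
Any modal formula valid on each of 4 disjoint one-world frames is valid on their disjoint union (validity is preserved under disjoint unions). Each one-world frame has |W|=1≤3, but the union has |W|=4.
So no modal formula (or set of formulas) defines exactly the |W|≤3 frames.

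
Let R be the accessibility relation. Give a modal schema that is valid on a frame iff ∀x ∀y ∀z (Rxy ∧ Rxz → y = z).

◇s → □s

This is partial functionality; the standard corresponding axiom is CD: ◇s → □s.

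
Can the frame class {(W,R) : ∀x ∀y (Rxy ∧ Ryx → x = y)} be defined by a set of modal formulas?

No

Modal frame validity is preserved under surjective bounded morphisms.
The 8-cycle (worlds 0,1,2,3,4,5,6,7 with 0→1→2→3→4→5→6→7→0) is antisymmetric. Sending even-indexed worlds to a and odd-indexed worlds to b is a surjective bounded morphism onto the two-world frame with a↔b, which is not antisymmetric.
Hence antisymmetry is not modally definable.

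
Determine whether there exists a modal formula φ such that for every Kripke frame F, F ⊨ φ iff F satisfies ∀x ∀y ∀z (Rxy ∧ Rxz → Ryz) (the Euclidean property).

Yes, by ◇p → □◇p

The condition is the Euclidean property. A defining modal formula is ◇p → □◇p.
Suppose ◇p→□◇p is valid. Take Rxy, Rxz and set V(p)={y}. Then ◇p at x, so □◇p at x, so ◇p at z, so some w with Rzw has p; w=y, i.e. Rzy. By symmetry of the argument, Ryz.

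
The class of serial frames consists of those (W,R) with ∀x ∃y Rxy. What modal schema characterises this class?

The condition is seriality. The D schema □q → ◇q defines it.

□q → ◇q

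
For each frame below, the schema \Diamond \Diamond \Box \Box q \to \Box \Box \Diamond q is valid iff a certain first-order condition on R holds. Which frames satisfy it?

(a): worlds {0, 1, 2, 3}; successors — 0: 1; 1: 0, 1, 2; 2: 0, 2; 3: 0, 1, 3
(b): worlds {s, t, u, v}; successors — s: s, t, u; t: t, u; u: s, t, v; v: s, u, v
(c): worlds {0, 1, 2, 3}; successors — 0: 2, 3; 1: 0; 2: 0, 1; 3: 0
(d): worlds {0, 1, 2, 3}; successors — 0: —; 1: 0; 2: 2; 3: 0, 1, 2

This is the axiom for a generalized confluence (Geach) condition; its first-order frame correspondent is \forall x \forall y \forall z ((x R^2 y \wedge x R^2 z) \to \exists w (y R^2 w \wedge zRw)).
(a): satisfies the condition.
(b): satisfies the condition.
(c): fails — 0R²0, 0R²0 but no w with 0R²w and 0Rw.
(d): fails — 3R²0, 3R²0 but no w with 0R²w and 0Rw.

(a), (b)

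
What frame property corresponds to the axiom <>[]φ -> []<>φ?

This schema is the .2 axiom.
Its frame correspondent is convergence — forall x forall y forall z (Rxy & Rxz -> exists w (Ryw & Rzw)).

convergence: forall x forall y forall z (Rxy & Rxz -> exists w (Ryw & Rzw))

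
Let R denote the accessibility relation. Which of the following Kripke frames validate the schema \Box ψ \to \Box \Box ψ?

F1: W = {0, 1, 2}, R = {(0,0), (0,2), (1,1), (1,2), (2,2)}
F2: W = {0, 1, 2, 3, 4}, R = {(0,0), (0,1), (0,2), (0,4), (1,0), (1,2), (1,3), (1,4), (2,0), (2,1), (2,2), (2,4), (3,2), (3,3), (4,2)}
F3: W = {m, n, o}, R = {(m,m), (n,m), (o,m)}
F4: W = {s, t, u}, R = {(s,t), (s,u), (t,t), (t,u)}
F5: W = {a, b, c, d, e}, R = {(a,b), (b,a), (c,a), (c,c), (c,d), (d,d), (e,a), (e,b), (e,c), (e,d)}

Frame correspondent (Sahlqvist): \forall x \forall y \forall z (Rxy \wedge Ryz \to Rxz) — i.e. transitivity.
F1: satisfies the condition.
F2: fails — R10 and R01 but not R11.
F3: satisfies the condition.
F4: satisfies the condition.
F5: fails — Rab and Rba but not Raa.

F1, F3, F4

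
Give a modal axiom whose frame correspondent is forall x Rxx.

A defining formula is □q → q (the T axiom).
Suppose □q→q is valid. At any x set V(q)={w : Rxw}. Then □q holds at x, so q holds at x, i.e. Rxx.

□q → q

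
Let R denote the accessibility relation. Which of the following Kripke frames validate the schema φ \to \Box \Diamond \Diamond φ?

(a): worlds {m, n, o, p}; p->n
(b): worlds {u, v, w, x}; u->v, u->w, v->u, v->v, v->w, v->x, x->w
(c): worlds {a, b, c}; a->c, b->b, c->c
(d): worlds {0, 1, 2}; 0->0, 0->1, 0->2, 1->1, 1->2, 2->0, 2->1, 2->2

(d)

Frame correspondent (Sahlqvist): \forall x \forall z (xRz \to \exists w (x = w \wedge z R^2 w)) — i.e. a generalized confluence (Geach) condition.
(a): fails — pRn but no w with p=w and nR²w.
(b): fails — uRw but no t with u=t and wR²t.
(c): fails — aRc but no w with a=w and cR²w.
(d): condition met.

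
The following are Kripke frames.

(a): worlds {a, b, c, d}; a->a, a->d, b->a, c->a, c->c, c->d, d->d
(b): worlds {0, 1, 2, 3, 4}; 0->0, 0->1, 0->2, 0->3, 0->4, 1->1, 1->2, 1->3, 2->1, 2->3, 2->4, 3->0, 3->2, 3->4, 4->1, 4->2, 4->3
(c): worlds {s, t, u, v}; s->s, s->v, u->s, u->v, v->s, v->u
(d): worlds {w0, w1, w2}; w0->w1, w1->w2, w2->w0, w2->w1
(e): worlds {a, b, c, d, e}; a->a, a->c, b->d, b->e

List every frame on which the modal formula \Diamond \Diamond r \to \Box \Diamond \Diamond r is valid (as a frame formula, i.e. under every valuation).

This is the axiom for a generalized confluence (Geach) condition; its first-order frame correspondent is \forall x \forall y \forall z ((x R^2 y \wedge xRz) \to \exists w (y = w \wedge z R^2 w)).
(a): fails — aR²a, aRd but no w with a=w and dR²w.
(b): satisfies the condition.
(c): fails — sR²u, sRv but no w with u=w and vR²w.
(d): fails — w0R²w2, w0Rw1 but no w with w2=w and w1R²w.
(e): fails — aR²a, aRc but no w with a=w and cR²w.
Valid on: (b).

(b)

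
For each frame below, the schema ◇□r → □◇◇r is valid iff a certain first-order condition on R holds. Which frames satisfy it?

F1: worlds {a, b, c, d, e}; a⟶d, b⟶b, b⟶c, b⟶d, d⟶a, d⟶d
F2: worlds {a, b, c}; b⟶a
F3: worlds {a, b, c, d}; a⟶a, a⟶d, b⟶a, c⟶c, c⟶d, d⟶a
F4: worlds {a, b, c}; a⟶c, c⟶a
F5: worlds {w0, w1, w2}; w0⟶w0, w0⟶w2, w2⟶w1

This is the axiom for a generalized confluence (Geach) condition; its first-order frame correspondent is ∀x ∀y ∀z ((xRy ∧ xRz) → ∃w (yRw ∧ zR²w)).
F1: fails — bRb, bRc but no w with bRw and cR²w.
F2: fails — bRa, bRa but no w with aRw and aR²w.
F3: condition met.
F4: fails — aRc, aRc but no w with cRw and cR²w.
F5: fails — w0Rw0, w0Rw2 but no w with w0Rw and w2R²w.

F3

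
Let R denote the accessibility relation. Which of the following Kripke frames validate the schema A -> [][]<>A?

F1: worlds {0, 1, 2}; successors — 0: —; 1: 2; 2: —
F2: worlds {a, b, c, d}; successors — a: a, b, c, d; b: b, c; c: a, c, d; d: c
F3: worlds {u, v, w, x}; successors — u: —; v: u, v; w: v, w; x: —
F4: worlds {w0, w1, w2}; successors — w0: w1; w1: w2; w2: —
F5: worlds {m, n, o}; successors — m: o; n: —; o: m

This is the axiom for a generalized confluence (Geach) condition; its first-order frame correspondent is forall x forall z (x R^2 z -> exists w (x = w & zRw)).
F1: condition met.
F2: fails — aR²b but no w with a=w and bRw.
F3: fails — vR²u but no t with v=t and uRt.
F4: fails — w0R²w2 but no w with w0=w and w2Rw.
F5: fails — mR²m but no w with m=w and mRw.
Valid on: F1.

F1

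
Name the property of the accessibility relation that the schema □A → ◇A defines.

Suppose □A→◇A is valid. At any x set V(A)=W. Then □A at x, so ◇A at x, so x has a successor.
The converse is a direct semantic check.
Frame condition: ∀x ∃y Rxy.

seriality: ∀x ∃y Rxy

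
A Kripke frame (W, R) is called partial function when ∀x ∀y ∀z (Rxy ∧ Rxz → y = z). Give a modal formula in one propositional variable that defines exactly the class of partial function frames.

The condition is partial functionality. The CD schema ◇p → □p defines it.
Suppose ◇p→□p is valid. Take Rxy, Rxz and set V(p)={y}. Then ◇p at x, so □p at x, so p at z, i.e. z=y.

◇p → □p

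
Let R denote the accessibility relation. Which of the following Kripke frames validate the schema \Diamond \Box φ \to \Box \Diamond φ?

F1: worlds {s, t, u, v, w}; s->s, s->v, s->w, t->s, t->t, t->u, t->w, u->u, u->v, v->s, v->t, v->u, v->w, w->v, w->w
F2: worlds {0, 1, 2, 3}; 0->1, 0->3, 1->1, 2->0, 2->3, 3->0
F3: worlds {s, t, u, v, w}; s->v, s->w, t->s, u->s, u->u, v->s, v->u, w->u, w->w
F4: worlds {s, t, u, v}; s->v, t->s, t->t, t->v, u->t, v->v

The schema corresponds to convergence: \forall x \forall y \forall z (Rxy \wedge Rxz \to \exists w (Ryw \wedge Rzw)).
F1: satisfies the condition.
F2: fails — R01 and R03 but 1 and 3 have no common successor.
F3: fails — Ruu and Rus but u and s have no common successor.
F4: satisfies the condition.

F1, F4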